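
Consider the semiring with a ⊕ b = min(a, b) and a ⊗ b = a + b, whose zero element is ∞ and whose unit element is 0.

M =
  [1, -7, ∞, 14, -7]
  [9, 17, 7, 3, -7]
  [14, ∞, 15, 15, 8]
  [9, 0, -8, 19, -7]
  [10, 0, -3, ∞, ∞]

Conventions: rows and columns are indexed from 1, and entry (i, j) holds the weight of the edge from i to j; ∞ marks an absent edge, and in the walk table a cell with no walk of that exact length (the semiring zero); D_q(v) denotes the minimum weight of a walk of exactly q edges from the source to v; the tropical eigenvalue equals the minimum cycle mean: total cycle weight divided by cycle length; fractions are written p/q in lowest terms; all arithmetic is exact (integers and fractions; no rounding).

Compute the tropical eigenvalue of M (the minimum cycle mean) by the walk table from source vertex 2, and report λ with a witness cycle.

q=0: [∞, 0, ∞, ∞, ∞]
q=1: [9, 17, 7, 3, -7]
q=2: [3, -7, -10, 20, -4]
q=3: [2, -4, -7, -4, -14]
q=4: [-4, -14, -17, -1, -11]
q=5: [-5, -11, -14, -11, -21]
Optimal cycle mean attained by: cycle 2->5->2, total (-7) + 0, length 2.
Answer: λ = -7/2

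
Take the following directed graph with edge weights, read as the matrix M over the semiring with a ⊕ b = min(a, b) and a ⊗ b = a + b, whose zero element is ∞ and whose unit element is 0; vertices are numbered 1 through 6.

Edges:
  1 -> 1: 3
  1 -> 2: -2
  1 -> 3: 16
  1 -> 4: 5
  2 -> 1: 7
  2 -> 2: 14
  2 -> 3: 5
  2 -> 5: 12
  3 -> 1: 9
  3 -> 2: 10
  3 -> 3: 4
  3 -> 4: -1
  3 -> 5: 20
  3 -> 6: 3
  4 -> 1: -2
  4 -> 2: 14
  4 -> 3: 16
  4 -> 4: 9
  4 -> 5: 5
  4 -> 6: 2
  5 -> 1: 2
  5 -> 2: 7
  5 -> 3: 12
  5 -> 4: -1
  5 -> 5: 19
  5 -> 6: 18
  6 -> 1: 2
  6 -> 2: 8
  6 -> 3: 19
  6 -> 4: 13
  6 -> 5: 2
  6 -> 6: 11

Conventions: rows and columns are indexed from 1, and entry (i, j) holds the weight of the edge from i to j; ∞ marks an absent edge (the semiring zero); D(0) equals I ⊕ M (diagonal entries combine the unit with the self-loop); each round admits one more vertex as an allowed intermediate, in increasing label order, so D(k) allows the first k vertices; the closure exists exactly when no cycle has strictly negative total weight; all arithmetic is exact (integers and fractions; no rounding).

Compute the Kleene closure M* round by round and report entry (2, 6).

D(0):
  [0, -2, 16, 5, ∞, ∞]
  [7, 0, 5, ∞, 12, ∞]
  [9, 10, 0, -1, 20, 3]
  [-2, 14, 16, 0, 5, 2]
  [2, 7, 12, -1, 0, 18]
  [2, 8, 19, 13, 2, 0]
D(1):
  [0, -2, 16, 5, ∞, ∞]
  [7, 0, 5, 12, 12, ∞]
  [9, 7, 0, -1, 20, 3]
  [-2, -4, 14, 0, 5, 2]
  [2, 0, 12, -1, 0, 18]
  [2, 0, 18, 7, 2, 0]
D(2):
  [0, -2, 3, 5, 10, ∞]
  [7, 0, 5, 12, 12, ∞]
  [9, 7, 0, -1, 19, 3]
  [-2, -4, 1, 0, 5, 2]
  [2, 0, 5, -1, 0, 18]
  [2, 0, 5, 7, 2, 0]
D(3):
  [0, -2, 3, 2, 10, 6]
  [7, 0, 5, 4, 12, 8]
  [9, 7, 0, -1, 19, 3]
  [-2, -4, 1, 0, 5, 2]
  [2, 0, 5, -1, 0, 8]
  [2, 0, 5, 4, 2, 0]
D(4):
  [0, -2, 3, 2, 7, 4]
  [2, 0, 5, 4, 9, 6]
  [-3, -5, 0, -1, 4, 1]
  [-2, -4, 1, 0, 5, 2]
  [-3, -5, 0, -1, 0, 1]
  [2, 0, 5, 4, 2, 0]
D(5):
  [0, -2, 3, 2, 7, 4]
  [2, 0, 5, 4, 9, 6]
  [-3, -5, 0, -1, 4, 1]
  [-2, -4, 1, 0, 5, 2]
  [-3, -5, 0, -1, 0, 1]
  [-1, -3, 2, 1, 2, 0]
D(6):
  [0, -2, 3, 2, 6, 4]
  [2, 0, 5, 4, 8, 6]
  [-3, -5, 0, -1, 3, 1]
  [-2, -4, 1, 0, 4, 2]
  [-3, -5, 0, -1, 0, 1]
  [-1, -3, 2, 1, 2, 0]
Answer: M*[2][6] = 6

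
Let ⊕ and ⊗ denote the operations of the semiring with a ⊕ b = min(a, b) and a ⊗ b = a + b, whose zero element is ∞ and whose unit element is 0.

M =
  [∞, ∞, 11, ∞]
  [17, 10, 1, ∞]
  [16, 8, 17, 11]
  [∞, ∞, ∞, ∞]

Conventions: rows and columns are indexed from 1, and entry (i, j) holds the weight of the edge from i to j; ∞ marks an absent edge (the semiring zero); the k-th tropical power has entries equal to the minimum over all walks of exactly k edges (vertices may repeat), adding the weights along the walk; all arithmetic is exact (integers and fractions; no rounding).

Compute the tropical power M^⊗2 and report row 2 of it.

M^⊗2:
  [27, 19, 28, 22]
  [17, 9, 11, 12]
  [25, 18, 9, 28]
  [∞, ∞, ∞, ∞]
Answer: row 2 of M^⊗2 = [17, 9, 11, 12]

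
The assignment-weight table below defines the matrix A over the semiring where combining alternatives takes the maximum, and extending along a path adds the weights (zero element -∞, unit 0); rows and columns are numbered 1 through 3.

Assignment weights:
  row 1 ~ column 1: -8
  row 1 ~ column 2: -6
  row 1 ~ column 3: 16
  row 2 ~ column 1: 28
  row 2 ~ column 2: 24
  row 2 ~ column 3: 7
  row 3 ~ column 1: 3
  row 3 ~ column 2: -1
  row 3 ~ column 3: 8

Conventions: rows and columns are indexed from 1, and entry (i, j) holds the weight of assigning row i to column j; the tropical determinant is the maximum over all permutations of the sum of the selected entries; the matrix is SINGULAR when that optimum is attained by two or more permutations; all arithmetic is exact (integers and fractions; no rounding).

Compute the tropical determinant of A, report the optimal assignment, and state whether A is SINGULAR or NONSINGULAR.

σ = (1, 2, 3): (-8) + 24 + 8 = 24
σ = (1, 3, 2): (-8) + 7 + (-1) = -2
σ = (2, 1, 3): (-6) + 28 + 8 = 30
σ = (2, 3, 1): (-6) + 7 + 3 = 4
σ = (3, 1, 2): 16 + 28 + (-1) = 43
σ = (3, 2, 1): 16 + 24 + 3 = 43
Optimal value attained by: σ = (3, 1, 2).
Answer: det⊕(A) = 43; verdict: SINGULAR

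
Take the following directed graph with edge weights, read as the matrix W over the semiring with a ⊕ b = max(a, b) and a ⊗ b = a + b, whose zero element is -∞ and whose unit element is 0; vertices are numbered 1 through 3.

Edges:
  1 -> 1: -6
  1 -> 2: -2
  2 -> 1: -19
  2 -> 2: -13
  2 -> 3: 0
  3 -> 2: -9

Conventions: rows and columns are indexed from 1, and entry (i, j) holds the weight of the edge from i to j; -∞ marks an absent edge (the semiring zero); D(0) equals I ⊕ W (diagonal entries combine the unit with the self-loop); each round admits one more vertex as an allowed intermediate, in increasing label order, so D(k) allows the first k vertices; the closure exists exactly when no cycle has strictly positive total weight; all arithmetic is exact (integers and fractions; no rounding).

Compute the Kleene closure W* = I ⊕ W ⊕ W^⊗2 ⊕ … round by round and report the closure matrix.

D(0):
  [0, -2, -∞]
  [-19, 0, 0]
  [-∞, -9, 0]
D(1):
  [0, -2, -∞]
  [-19, 0, 0]
  [-∞, -9, 0]
D(2):
  [0, -2, -2]
  [-19, 0, 0]
  [-28, -9, 0]
D(3):
  [0, -2, -2]
  [-19, 0, 0]
  [-28, -9, 0]
Answer: W* = [[0, -2, -2], [-19, 0, 0], [-28, -9, 0]]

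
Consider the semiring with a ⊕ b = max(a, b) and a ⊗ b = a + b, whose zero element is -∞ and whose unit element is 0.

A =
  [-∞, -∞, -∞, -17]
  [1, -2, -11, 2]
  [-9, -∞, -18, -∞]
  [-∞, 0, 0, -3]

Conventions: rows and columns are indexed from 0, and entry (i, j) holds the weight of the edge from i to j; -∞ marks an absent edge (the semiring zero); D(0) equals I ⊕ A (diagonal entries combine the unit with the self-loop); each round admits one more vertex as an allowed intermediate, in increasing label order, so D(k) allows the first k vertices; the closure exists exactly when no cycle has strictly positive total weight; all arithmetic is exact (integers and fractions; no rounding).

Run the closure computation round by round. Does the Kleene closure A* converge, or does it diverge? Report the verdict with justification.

D(0):
  [0, -∞, -∞, -17]
  [1, 0, -11, 2]
  [-9, -∞, 0, -∞]
  [-∞, 0, 0, 0]
D(1):
  [0, -∞, -∞, -17]
  [1, 0, -11, 2]
  [-9, -∞, 0, -26]
  [-∞, 0, 0, 0]
Detection: at round 2, diagonal entry (3, 3) turns strictly positive.
Key observation: the cycle 3->1->3 has total weight 0 + 2, which is strictly positive.
Answer: DIVERGES — positive cycle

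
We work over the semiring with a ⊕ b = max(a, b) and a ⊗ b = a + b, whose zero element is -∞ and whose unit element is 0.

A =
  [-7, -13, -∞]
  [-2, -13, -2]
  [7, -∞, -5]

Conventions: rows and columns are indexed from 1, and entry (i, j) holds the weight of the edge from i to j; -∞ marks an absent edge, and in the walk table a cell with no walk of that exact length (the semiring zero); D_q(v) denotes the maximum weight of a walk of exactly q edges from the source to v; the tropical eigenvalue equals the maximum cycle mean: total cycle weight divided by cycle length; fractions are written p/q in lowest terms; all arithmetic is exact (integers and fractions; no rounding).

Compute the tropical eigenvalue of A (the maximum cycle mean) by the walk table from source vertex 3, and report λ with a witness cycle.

q=0: [-∞, -∞, 0]
q=1: [7, -∞, -5]
q=2: [2, -6, -10]
q=3: [-3, -11, -8]
Optimal cycle mean attained by: cycle 1->2->3->1, total (-13) + (-2) + 7, length 3.
Answer: λ = -8/3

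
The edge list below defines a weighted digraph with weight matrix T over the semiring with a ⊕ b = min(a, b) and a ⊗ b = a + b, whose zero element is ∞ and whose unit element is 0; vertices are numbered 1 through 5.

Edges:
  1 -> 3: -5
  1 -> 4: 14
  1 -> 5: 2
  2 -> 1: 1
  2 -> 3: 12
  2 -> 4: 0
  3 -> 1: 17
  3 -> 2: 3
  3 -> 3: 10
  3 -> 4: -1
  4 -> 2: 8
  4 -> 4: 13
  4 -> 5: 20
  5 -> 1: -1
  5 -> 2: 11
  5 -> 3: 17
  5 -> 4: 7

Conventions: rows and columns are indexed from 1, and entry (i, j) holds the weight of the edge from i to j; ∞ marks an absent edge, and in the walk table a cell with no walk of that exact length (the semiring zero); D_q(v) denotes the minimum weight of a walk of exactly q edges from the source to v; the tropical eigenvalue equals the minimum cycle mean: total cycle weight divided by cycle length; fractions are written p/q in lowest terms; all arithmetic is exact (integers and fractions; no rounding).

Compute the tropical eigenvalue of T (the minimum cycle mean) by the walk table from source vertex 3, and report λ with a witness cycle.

q=0: [∞, ∞, 0, ∞, ∞]
q=1: [17, 3, 10, -1, ∞]
q=2: [4, 7, 12, 3, 19]
q=3: [8, 11, -1, 7, 6]
q=4: [5, 2, 3, -2, 10]
q=5: [3, 6, 0, 2, 7]
Optimal cycle mean attained by: cycle 1->3->2->1, total (-5) + 3 + 1, length 3.
Answer: λ = -1/3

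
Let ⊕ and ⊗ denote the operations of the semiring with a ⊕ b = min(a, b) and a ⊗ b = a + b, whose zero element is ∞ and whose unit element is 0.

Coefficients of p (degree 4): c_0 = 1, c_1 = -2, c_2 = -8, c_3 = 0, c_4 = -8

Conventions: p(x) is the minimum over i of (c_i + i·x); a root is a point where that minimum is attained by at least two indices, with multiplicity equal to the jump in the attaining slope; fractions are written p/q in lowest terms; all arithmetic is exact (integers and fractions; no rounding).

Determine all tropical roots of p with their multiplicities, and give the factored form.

hull edge (i=0, c=1) to (i=2, c=-8): slope -9/2, span 2
hull edge (i=2, c=-8) to (i=4, c=-8): slope 0, span 2
Factored form: p(x) = -8 ⊗ (x ⊕ 0) ⊗ (x ⊕ 0) ⊗ (x ⊕ 9/2) ⊗ (x ⊕ 9/2)
Answer: roots = 0 (mult 2), 9/2 (mult 2)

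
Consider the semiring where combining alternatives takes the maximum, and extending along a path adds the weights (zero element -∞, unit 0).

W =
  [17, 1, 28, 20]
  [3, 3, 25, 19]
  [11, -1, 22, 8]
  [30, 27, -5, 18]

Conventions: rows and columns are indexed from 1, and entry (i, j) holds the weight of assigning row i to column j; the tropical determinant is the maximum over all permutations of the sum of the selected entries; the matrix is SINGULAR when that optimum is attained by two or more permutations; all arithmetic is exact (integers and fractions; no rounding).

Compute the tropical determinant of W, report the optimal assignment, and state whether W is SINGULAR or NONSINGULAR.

σ = (1, 2, 3, 4): 17 + 3 + 22 + 18 = 60
σ = (1, 2, 4, 3): 17 + 3 + 8 + (-5) = 23
σ = (1, 3, 2, 4): 17 + 25 + (-1) + 18 = 59
σ = (1, 3, 4, 2): 17 + 25 + 8 + 27 = 77
σ = (1, 4, 2, 3): 17 + 19 + (-1) + (-5) = 30
σ = (1, 4, 3, 2): 17 + 19 + 22 + 27 = 85
σ = (2, 1, 3, 4): 1 + 3 + 22 + 18 = 44
σ = (2, 1, 4, 3): 1 + 3 + 8 + (-5) = 7
σ = (2, 3, 1, 4): 1 + 25 + 11 + 18 = 55
σ = (2, 3, 4, 1): 1 + 25 + 8 + 30 = 64
σ = (2, 4, 1, 3): 1 + 19 + 11 + (-5) = 26
σ = (2, 4, 3, 1): 1 + 19 + 22 + 30 = 72
σ = (3, 1, 2, 4): 28 + 3 + (-1) + 18 = 48
σ = (3, 1, 4, 2): 28 + 3 + 8 + 27 = 66
σ = (3, 2, 1, 4): 28 + 3 + 11 + 18 = 60
σ = (3, 2, 4, 1): 28 + 3 + 8 + 30 = 69
σ = (3, 4, 1, 2): 28 + 19 + 11 + 27 = 85
σ = (3, 4, 2, 1): 28 + 19 + (-1) + 30 = 76
σ = (4, 1, 2, 3): 20 + 3 + (-1) + (-5) = 17
σ = (4, 1, 3, 2): 20 + 3 + 22 + 27 = 72
σ = (4, 2, 1, 3): 20 + 3 + 11 + (-5) = 29
σ = (4, 2, 3, 1): 20 + 3 + 22 + 30 = 75
σ = (4, 3, 1, 2): 20 + 25 + 11 + 27 = 83
σ = (4, 3, 2, 1): 20 + 25 + (-1) + 30 = 74
Optimal value attained by: σ = (1, 4, 3, 2).
Answer: det⊕(W) = 85; verdict: SINGULAR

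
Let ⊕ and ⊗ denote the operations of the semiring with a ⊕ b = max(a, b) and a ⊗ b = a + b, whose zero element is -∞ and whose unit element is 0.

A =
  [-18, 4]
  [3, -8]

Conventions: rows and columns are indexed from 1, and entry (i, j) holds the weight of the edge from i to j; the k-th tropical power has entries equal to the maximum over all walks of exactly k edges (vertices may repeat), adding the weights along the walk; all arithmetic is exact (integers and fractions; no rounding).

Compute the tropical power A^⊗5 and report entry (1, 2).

A^⊗2:
  [7, -4]
  [-5, 7]
A^⊗3:
  [-1, 11]
  [10, -1]
A^⊗4:
  [14, 3]
  [2, 14]
A^⊗5:
  [6, 18]
  [17, 6]
Key observation: the optimum is the walk 1->2->1->2->1->2, with weight 4 + 3 + 4 + 3 + 4 = 18.
Optimal value attained by: walk 1->2->1->2->1->2.
Answer: (A^⊗5)[1][2] = 18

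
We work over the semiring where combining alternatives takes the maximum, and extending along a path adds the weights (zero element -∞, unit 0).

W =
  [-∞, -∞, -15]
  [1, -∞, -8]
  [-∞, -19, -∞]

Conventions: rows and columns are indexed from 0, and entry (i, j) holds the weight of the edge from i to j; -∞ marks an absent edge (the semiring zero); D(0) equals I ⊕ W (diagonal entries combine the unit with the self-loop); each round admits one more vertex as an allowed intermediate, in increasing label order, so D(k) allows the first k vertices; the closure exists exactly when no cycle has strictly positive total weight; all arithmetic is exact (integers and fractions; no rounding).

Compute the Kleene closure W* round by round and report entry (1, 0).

D(0):
  [0, -∞, -15]
  [1, 0, -8]
  [-∞, -19, 0]
D(1):
  [0, -∞, -15]
  [1, 0, -8]
  [-∞, -19, 0]
D(2):
  [0, -∞, -15]
  [1, 0, -8]
  [-18, -19, 0]
D(3):
  [0, -34, -15]
  [1, 0, -8]
  [-18, -19, 0]
Answer: W*[1][0] = 1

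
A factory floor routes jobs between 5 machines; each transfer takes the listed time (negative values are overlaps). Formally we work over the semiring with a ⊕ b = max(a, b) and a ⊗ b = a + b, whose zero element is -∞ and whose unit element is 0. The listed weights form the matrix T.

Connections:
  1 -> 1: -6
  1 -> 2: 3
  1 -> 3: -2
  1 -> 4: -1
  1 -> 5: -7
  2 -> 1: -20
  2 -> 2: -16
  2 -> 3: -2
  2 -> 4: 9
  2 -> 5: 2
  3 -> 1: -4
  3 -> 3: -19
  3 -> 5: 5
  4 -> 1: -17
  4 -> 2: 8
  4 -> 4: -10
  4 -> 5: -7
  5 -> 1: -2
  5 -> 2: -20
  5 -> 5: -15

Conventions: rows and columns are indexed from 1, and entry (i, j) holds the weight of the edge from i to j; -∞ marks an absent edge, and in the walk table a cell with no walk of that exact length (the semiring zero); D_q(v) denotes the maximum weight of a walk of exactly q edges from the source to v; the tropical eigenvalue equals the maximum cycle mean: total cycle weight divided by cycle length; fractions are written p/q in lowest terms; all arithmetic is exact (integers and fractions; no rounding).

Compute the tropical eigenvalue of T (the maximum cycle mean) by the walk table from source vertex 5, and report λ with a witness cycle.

q=0: [-∞, -∞, -∞, -∞, 0]
q=1: [-2, -20, -∞, -∞, -15]
q=2: [-8, 1, -4, -3, -9]
q=3: [-8, 5, -1, 10, 3]
q=4: [1, 18, 3, 14, 7]
q=5: [5, 22, 16, 27, 20]
Optimal cycle mean attained by: cycle 2->4->2, total 9 + 8, length 2.
Answer: λ = 17/2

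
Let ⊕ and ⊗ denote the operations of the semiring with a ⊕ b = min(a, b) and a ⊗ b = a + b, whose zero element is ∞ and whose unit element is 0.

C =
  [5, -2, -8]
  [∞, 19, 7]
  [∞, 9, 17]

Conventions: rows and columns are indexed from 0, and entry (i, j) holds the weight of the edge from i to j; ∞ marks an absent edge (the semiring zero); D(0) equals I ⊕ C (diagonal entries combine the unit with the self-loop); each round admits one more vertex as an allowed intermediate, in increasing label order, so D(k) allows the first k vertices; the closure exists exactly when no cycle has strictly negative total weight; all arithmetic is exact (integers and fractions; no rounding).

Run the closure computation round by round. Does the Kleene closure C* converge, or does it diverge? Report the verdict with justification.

D(0):
  [0, -2, -8]
  [∞, 0, 7]
  [∞, 9, 0]
D(1):
  [0, -2, -8]
  [∞, 0, 7]
  [∞, 9, 0]
D(2):
  [0, -2, -8]
  [∞, 0, 7]
  [∞, 9, 0]
D(3):
  [0, -2, -8]
  [∞, 0, 7]
  [∞, 9, 0]
Key observation: every diagonal entry stays at the unit through all rounds, so no improving cycle exists.
Answer: CONVERGES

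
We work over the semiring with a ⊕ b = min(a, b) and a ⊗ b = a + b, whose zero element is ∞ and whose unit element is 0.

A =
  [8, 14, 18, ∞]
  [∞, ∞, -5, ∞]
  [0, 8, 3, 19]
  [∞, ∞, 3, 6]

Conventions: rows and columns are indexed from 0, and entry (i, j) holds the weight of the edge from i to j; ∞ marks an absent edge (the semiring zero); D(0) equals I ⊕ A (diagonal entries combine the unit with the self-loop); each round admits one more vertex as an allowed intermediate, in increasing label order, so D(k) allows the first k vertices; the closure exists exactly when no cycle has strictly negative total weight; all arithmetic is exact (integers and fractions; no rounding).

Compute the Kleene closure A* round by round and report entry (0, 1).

D(0):
  [0, 14, 18, ∞]
  [∞, 0, -5, ∞]
  [0, 8, 0, 19]
  [∞, ∞, 3, 0]
D(1):
  [0, 14, 18, ∞]
  [∞, 0, -5, ∞]
  [0, 8, 0, 19]
  [∞, ∞, 3, 0]
D(2):
  [0, 14, 9, ∞]
  [∞, 0, -5, ∞]
  [0, 8, 0, 19]
  [∞, ∞, 3, 0]
D(3):
  [0, 14, 9, 28]
  [-5, 0, -5, 14]
  [0, 8, 0, 19]
  [3, 11, 3, 0]
D(4):
  [0, 14, 9, 28]
  [-5, 0, -5, 14]
  [0, 8, 0, 19]
  [3, 11, 3, 0]
Answer: A*[0][1] = 14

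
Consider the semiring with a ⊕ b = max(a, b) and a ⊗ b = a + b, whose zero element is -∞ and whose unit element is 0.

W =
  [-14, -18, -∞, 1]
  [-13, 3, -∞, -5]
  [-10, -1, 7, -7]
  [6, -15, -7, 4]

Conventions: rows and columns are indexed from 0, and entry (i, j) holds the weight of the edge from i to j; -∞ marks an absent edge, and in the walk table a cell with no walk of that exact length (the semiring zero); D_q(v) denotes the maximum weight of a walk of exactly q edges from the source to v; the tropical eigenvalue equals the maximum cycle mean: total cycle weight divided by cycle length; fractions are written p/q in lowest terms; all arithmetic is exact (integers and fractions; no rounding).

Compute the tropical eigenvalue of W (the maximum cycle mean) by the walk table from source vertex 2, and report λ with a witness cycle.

q=0: [-∞, -∞, 0, -∞]
q=1: [-10, -1, 7, -7]
q=2: [-1, 6, 14, 0]
q=3: [6, 13, 21, 7]
q=4: [13, 20, 28, 14]
Optimal cycle mean attained by: cycle 2->2, total 7, length 1.
Answer: λ = 7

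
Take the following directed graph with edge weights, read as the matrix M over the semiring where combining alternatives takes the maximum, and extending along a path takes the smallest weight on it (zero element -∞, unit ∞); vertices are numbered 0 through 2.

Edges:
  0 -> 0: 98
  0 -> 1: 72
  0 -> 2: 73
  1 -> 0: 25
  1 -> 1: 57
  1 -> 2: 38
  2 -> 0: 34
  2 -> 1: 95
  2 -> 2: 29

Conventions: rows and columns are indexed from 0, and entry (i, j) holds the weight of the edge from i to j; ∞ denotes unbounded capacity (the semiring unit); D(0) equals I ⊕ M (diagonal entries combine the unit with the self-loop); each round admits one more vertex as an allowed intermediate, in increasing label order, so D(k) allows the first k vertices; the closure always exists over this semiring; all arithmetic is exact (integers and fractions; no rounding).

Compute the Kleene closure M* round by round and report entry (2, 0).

D(0):
  [∞, 72, 73]
  [25, ∞, 38]
  [34, 95, ∞]
D(1):
  [∞, 72, 73]
  [25, ∞, 38]
  [34, 95, ∞]
D(2):
  [∞, 72, 73]
  [25, ∞, 38]
  [34, 95, ∞]
D(3):
  [∞, 73, 73]
  [34, ∞, 38]
  [34, 95, ∞]
Answer: M*[2][0] = 34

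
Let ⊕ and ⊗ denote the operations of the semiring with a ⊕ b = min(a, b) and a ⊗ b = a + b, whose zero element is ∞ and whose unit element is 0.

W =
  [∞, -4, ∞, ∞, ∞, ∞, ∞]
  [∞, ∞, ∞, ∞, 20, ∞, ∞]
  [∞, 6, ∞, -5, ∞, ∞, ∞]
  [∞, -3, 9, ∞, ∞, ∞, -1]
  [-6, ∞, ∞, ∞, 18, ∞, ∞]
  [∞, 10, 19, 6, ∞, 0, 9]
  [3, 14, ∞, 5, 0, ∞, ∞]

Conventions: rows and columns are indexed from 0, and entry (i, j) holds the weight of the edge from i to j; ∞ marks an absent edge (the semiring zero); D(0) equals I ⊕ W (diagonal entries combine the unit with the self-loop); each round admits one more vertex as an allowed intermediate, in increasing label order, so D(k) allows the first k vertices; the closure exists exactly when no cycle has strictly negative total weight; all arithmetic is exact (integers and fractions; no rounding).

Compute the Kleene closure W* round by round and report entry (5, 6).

D(0):
  [0, -4, ∞, ∞, ∞, ∞, ∞]
  [∞, 0, ∞, ∞, 20, ∞, ∞]
  [∞, 6, 0, -5, ∞, ∞, ∞]
  [∞, -3, 9, 0, ∞, ∞, -1]
  [-6, ∞, ∞, ∞, 0, ∞, ∞]
  [∞, 10, 19, 6, ∞, 0, 9]
  [3, 14, ∞, 5, 0, ∞, 0]
D(1):
  [0, -4, ∞, ∞, ∞, ∞, ∞]
  [∞, 0, ∞, ∞, 20, ∞, ∞]
  [∞, 6, 0, -5, ∞, ∞, ∞]
  [∞, -3, 9, 0, ∞, ∞, -1]
  [-6, -10, ∞, ∞, 0, ∞, ∞]
  [∞, 10, 19, 6, ∞, 0, 9]
  [3, -1, ∞, 5, 0, ∞, 0]
D(2):
  [0, -4, ∞, ∞, 16, ∞, ∞]
  [∞, 0, ∞, ∞, 20, ∞, ∞]
  [∞, 6, 0, -5, 26, ∞, ∞]
  [∞, -3, 9, 0, 17, ∞, -1]
  [-6, -10, ∞, ∞, 0, ∞, ∞]
  [∞, 10, 19, 6, 30, 0, 9]
  [3, -1, ∞, 5, 0, ∞, 0]
D(3):
  [0, -4, ∞, ∞, 16, ∞, ∞]
  [∞, 0, ∞, ∞, 20, ∞, ∞]
  [∞, 6, 0, -5, 26, ∞, ∞]
  [∞, -3, 9, 0, 17, ∞, -1]
  [-6, -10, ∞, ∞, 0, ∞, ∞]
  [∞, 10, 19, 6, 30, 0, 9]
  [3, -1, ∞, 5, 0, ∞, 0]
D(4):
  [0, -4, ∞, ∞, 16, ∞, ∞]
  [∞, 0, ∞, ∞, 20, ∞, ∞]
  [∞, -8, 0, -5, 12, ∞, -6]
  [∞, -3, 9, 0, 17, ∞, -1]
  [-6, -10, ∞, ∞, 0, ∞, ∞]
  [∞, 3, 15, 6, 23, 0, 5]
  [3, -1, 14, 5, 0, ∞, 0]
D(5):
  [0, -4, ∞, ∞, 16, ∞, ∞]
  [14, 0, ∞, ∞, 20, ∞, ∞]
  [6, -8, 0, -5, 12, ∞, -6]
  [11, -3, 9, 0, 17, ∞, -1]
  [-6, -10, ∞, ∞, 0, ∞, ∞]
  [17, 3, 15, 6, 23, 0, 5]
  [-6, -10, 14, 5, 0, ∞, 0]
D(6):
  [0, -4, ∞, ∞, 16, ∞, ∞]
  [14, 0, ∞, ∞, 20, ∞, ∞]
  [6, -8, 0, -5, 12, ∞, -6]
  [11, -3, 9, 0, 17, ∞, -1]
  [-6, -10, ∞, ∞, 0, ∞, ∞]
  [17, 3, 15, 6, 23, 0, 5]
  [-6, -10, 14, 5, 0, ∞, 0]
D(7):
  [0, -4, ∞, ∞, 16, ∞, ∞]
  [14, 0, ∞, ∞, 20, ∞, ∞]
  [-12, -16, 0, -5, -6, ∞, -6]
  [-7, -11, 9, 0, -1, ∞, -1]
  [-6, -10, ∞, ∞, 0, ∞, ∞]
  [-1, -5, 15, 6, 5, 0, 5]
  [-6, -10, 14, 5, 0, ∞, 0]
Answer: W*[5][6] = 5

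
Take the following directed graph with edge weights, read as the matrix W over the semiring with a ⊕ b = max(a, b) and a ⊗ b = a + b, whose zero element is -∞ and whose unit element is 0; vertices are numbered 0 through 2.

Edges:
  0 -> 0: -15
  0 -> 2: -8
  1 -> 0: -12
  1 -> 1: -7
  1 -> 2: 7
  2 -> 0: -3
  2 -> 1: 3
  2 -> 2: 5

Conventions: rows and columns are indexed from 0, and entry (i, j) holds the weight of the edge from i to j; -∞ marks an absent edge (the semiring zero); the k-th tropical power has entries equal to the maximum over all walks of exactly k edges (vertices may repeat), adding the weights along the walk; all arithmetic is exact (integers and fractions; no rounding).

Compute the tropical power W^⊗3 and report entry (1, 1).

W^⊗2:
  [-11, -5, -3]
  [4, 10, 12]
  [2, 8, 10]
W^⊗3:
  [-6, 0, 2]
  [9, 15, 17]
  [7, 13, 15]
Key observation: the optimum is the walk 1->2->2->1, with weight 7 + 5 + 3 = 15.
Optimal value attained by: walk 1->2->2->1.
Answer: (W^⊗3)[1][1] = 15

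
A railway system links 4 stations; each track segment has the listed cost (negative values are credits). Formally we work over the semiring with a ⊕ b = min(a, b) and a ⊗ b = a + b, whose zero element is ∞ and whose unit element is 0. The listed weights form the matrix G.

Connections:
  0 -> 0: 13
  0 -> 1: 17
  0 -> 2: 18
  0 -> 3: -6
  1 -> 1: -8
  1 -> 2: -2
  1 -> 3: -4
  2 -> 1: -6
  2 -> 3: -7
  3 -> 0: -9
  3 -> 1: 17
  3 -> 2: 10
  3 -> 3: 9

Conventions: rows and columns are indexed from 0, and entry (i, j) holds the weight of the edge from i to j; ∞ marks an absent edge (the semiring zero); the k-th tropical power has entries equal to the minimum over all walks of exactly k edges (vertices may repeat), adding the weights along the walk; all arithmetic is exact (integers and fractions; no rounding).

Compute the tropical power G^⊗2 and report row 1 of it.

G^⊗2:
  [-15, 9, 4, 3]
  [-13, -16, -10, -12]
  [-16, -14, -8, -10]
  [0, 4, 9, -15]
Answer: row 1 of G^⊗2 = [-13, -16, -10, -12]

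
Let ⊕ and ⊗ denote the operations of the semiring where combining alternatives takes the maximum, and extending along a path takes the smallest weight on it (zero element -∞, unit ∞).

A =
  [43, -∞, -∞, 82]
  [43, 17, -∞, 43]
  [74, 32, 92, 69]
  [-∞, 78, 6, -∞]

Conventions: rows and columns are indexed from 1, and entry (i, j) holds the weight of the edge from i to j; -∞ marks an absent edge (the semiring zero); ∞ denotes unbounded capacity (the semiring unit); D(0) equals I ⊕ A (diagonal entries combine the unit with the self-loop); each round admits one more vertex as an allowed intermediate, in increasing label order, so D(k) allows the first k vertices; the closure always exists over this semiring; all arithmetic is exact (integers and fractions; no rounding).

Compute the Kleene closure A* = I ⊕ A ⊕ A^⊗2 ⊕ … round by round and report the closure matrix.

D(0):
  [∞, -∞, -∞, 82]
  [43, ∞, -∞, 43]
  [74, 32, ∞, 69]
  [-∞, 78, 6, ∞]
D(1):
  [∞, -∞, -∞, 82]
  [43, ∞, -∞, 43]
  [74, 32, ∞, 74]
  [-∞, 78, 6, ∞]
D(2):
  [∞, -∞, -∞, 82]
  [43, ∞, -∞, 43]
  [74, 32, ∞, 74]
  [43, 78, 6, ∞]
D(3):
  [∞, -∞, -∞, 82]
  [43, ∞, -∞, 43]
  [74, 32, ∞, 74]
  [43, 78, 6, ∞]
D(4):
  [∞, 78, 6, 82]
  [43, ∞, 6, 43]
  [74, 74, ∞, 74]
  [43, 78, 6, ∞]
Answer: A* = [[∞, 78, 6, 82], [43, ∞, 6, 43], [74, 74, ∞, 74], [43, 78, 6, ∞]]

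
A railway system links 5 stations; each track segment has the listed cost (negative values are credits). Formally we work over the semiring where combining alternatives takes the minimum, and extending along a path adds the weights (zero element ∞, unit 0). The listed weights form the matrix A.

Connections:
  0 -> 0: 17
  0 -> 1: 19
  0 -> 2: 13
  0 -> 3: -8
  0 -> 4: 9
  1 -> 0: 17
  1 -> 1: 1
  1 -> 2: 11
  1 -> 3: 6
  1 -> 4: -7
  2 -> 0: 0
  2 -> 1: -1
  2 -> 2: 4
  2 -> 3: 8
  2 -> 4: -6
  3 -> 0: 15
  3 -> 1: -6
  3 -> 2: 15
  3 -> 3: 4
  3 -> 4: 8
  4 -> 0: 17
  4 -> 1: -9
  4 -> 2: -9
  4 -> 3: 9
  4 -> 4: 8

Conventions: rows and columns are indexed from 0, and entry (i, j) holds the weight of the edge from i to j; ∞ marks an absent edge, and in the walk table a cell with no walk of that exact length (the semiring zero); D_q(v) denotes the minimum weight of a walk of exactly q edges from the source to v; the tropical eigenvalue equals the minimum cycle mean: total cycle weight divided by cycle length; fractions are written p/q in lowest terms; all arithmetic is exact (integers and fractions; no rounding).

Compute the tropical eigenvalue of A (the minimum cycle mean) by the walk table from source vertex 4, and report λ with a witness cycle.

q=0: [∞, ∞, ∞, ∞, 0]
q=1: [17, -9, -9, 9, 8]
q=2: [-9, -10, -5, -3, -16]
q=3: [-5, -25, -25, -17, -17]
q=4: [-25, -26, -26, -19, -32]
q=5: [-26, -41, -41, -33, -33]
Optimal cycle mean attained by: cycle 1->4->1, total (-7) + (-9), length 2.
Answer: λ = -8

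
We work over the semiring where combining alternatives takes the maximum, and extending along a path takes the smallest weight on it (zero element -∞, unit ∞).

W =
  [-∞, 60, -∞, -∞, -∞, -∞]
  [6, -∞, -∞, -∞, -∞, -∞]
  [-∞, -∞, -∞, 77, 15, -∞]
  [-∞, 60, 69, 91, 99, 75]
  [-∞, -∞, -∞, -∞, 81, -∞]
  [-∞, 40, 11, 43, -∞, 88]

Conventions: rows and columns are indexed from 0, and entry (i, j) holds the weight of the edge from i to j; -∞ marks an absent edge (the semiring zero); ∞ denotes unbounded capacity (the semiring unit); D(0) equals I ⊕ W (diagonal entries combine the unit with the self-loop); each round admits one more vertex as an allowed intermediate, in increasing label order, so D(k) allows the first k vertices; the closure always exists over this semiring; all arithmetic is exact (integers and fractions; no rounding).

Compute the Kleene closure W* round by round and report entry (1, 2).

D(0):
  [∞, 60, -∞, -∞, -∞, -∞]
  [6, ∞, -∞, -∞, -∞, -∞]
  [-∞, -∞, ∞, 77, 15, -∞]
  [-∞, 60, 69, ∞, 99, 75]
  [-∞, -∞, -∞, -∞, ∞, -∞]
  [-∞, 40, 11, 43, -∞, ∞]
D(1):
  [∞, 60, -∞, -∞, -∞, -∞]
  [6, ∞, -∞, -∞, -∞, -∞]
  [-∞, -∞, ∞, 77, 15, -∞]
  [-∞, 60, 69, ∞, 99, 75]
  [-∞, -∞, -∞, -∞, ∞, -∞]
  [-∞, 40, 11, 43, -∞, ∞]
D(2):
  [∞, 60, -∞, -∞, -∞, -∞]
  [6, ∞, -∞, -∞, -∞, -∞]
  [-∞, -∞, ∞, 77, 15, -∞]
  [6, 60, 69, ∞, 99, 75]
  [-∞, -∞, -∞, -∞, ∞, -∞]
  [6, 40, 11, 43, -∞, ∞]
D(3):
  [∞, 60, -∞, -∞, -∞, -∞]
  [6, ∞, -∞, -∞, -∞, -∞]
  [-∞, -∞, ∞, 77, 15, -∞]
  [6, 60, 69, ∞, 99, 75]
  [-∞, -∞, -∞, -∞, ∞, -∞]
  [6, 40, 11, 43, 11, ∞]
D(4):
  [∞, 60, -∞, -∞, -∞, -∞]
  [6, ∞, -∞, -∞, -∞, -∞]
  [6, 60, ∞, 77, 77, 75]
  [6, 60, 69, ∞, 99, 75]
  [-∞, -∞, -∞, -∞, ∞, -∞]
  [6, 43, 43, 43, 43, ∞]
D(5):
  [∞, 60, -∞, -∞, -∞, -∞]
  [6, ∞, -∞, -∞, -∞, -∞]
  [6, 60, ∞, 77, 77, 75]
  [6, 60, 69, ∞, 99, 75]
  [-∞, -∞, -∞, -∞, ∞, -∞]
  [6, 43, 43, 43, 43, ∞]
D(6):
  [∞, 60, -∞, -∞, -∞, -∞]
  [6, ∞, -∞, -∞, -∞, -∞]
  [6, 60, ∞, 77, 77, 75]
  [6, 60, 69, ∞, 99, 75]
  [-∞, -∞, -∞, -∞, ∞, -∞]
  [6, 43, 43, 43, 43, ∞]
Answer: W*[1][2] = -∞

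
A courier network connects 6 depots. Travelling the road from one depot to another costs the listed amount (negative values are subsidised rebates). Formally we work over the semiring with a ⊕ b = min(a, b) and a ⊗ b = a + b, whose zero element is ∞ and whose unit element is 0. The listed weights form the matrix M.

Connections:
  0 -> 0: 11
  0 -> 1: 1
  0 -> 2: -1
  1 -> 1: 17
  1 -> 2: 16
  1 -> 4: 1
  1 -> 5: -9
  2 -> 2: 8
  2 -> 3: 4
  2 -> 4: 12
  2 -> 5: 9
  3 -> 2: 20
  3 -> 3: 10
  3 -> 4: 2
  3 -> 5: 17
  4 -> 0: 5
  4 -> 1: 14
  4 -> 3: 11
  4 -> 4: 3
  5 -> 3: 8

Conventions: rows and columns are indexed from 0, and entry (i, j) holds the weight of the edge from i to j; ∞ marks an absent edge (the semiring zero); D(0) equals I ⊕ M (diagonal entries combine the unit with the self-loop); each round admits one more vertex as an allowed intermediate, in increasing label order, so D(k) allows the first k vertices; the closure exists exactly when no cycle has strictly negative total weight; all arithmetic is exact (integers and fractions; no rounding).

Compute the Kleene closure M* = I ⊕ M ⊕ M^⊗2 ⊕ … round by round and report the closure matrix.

D(0):
  [0, 1, -1, ∞, ∞, ∞]
  [∞, 0, 16, ∞, 1, -9]
  [∞, ∞, 0, 4, 12, 9]
  [∞, ∞, 20, 0, 2, 17]
  [5, 14, ∞, 11, 0, ∞]
  [∞, ∞, ∞, 8, ∞, 0]
D(1):
  [0, 1, -1, ∞, ∞, ∞]
  [∞, 0, 16, ∞, 1, -9]
  [∞, ∞, 0, 4, 12, 9]
  [∞, ∞, 20, 0, 2, 17]
  [5, 6, 4, 11, 0, ∞]
  [∞, ∞, ∞, 8, ∞, 0]
D(2):
  [0, 1, -1, ∞, 2, -8]
  [∞, 0, 16, ∞, 1, -9]
  [∞, ∞, 0, 4, 12, 9]
  [∞, ∞, 20, 0, 2, 17]
  [5, 6, 4, 11, 0, -3]
  [∞, ∞, ∞, 8, ∞, 0]
D(3):
  [0, 1, -1, 3, 2, -8]
  [∞, 0, 16, 20, 1, -9]
  [∞, ∞, 0, 4, 12, 9]
  [∞, ∞, 20, 0, 2, 17]
  [5, 6, 4, 8, 0, -3]
  [∞, ∞, ∞, 8, ∞, 0]
D(4):
  [0, 1, -1, 3, 2, -8]
  [∞, 0, 16, 20, 1, -9]
  [∞, ∞, 0, 4, 6, 9]
  [∞, ∞, 20, 0, 2, 17]
  [5, 6, 4, 8, 0, -3]
  [∞, ∞, 28, 8, 10, 0]
D(5):
  [0, 1, -1, 3, 2, -8]
  [6, 0, 5, 9, 1, -9]
  [11, 12, 0, 4, 6, 3]
  [7, 8, 6, 0, 2, -1]
  [5, 6, 4, 8, 0, -3]
  [15, 16, 14, 8, 10, 0]
D(6):
  [0, 1, -1, 0, 2, -8]
  [6, 0, 5, -1, 1, -9]
  [11, 12, 0, 4, 6, 3]
  [7, 8, 6, 0, 2, -1]
  [5, 6, 4, 5, 0, -3]
  [15, 16, 14, 8, 10, 0]
Answer: M* = [[0, 1, -1, 0, 2, -8], [6, 0, 5, -1, 1, -9], [11, 12, 0, 4, 6, 3], [7, 8, 6, 0, 2, -1], [5, 6, 4, 5, 0, -3], [15, 16, 14, 8, 10, 0]]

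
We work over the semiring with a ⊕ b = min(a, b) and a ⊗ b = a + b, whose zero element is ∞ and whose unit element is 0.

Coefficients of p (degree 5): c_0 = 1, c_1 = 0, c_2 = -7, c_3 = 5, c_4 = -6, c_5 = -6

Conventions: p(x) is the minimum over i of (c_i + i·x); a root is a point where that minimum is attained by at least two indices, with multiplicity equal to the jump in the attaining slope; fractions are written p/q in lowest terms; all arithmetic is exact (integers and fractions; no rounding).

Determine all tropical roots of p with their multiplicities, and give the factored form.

hull edge (i=0, c=1) to (i=2, c=-7): slope -4, span 2
hull edge (i=2, c=-7) to (i=5, c=-6): slope 1/3, span 3
Factored form: p(x) = -6 ⊗ (x ⊕ (-1/3)) ⊗ (x ⊕ (-1/3)) ⊗ (x ⊕ (-1/3)) ⊗ (x ⊕ 4) ⊗ (x ⊕ 4)
Answer: roots = -1/3 (mult 3), 4 (mult 2)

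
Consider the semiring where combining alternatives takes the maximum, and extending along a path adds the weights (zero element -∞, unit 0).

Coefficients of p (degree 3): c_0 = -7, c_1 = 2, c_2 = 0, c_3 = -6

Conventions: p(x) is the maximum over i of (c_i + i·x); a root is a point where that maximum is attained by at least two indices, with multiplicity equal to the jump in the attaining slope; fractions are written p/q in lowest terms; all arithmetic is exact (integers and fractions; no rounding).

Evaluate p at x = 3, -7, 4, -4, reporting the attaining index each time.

p(3) = max(-7+0·3=-7, 2+1·3=5, 0+2·3=6, -6+3·3=3) = 6 (attained by i=2)
p(-7) = max(-7+0·(-7)=-7, 2+1·(-7)=-5, 0+2·(-7)=-14, -6+3·(-7)=-27) = -5 (attained by i=1)
p(4) = max(-7+0·4=-7, 2+1·4=6, 0+2·4=8, -6+3·4=6) = 8 (attained by i=2)
p(-4) = max(-7+0·(-4)=-7, 2+1·(-4)=-2, 0+2·(-4)=-8, -6+3·(-4)=-18) = -2 (attained by i=1)
Answer: p(3) = 6; p(-7) = -5; p(4) = 8; p(-4) = -2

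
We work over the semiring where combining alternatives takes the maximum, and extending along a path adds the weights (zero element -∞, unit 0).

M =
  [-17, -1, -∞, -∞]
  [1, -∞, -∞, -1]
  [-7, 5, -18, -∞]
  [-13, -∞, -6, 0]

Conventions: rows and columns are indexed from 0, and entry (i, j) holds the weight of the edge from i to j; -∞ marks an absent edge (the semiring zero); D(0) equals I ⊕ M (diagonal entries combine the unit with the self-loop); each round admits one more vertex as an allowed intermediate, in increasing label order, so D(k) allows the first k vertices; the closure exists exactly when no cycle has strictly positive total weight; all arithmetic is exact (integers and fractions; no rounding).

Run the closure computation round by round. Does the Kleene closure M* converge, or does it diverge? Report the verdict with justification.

D(0):
  [0, -1, -∞, -∞]
  [1, 0, -∞, -1]
  [-7, 5, 0, -∞]
  [-13, -∞, -6, 0]
D(1):
  [0, -1, -∞, -∞]
  [1, 0, -∞, -1]
  [-7, 5, 0, -∞]
  [-13, -14, -6, 0]
D(2):
  [0, -1, -∞, -2]
  [1, 0, -∞, -1]
  [6, 5, 0, 4]
  [-13, -14, -6, 0]
D(3):
  [0, -1, -∞, -2]
  [1, 0, -∞, -1]
  [6, 5, 0, 4]
  [0, -1, -6, 0]
D(4):
  [0, -1, -8, -2]
  [1, 0, -7, -1]
  [6, 5, 0, 4]
  [0, -1, -6, 0]
Key observation: every diagonal entry stays at the unit through all rounds, so no improving cycle exists.
Answer: CONVERGES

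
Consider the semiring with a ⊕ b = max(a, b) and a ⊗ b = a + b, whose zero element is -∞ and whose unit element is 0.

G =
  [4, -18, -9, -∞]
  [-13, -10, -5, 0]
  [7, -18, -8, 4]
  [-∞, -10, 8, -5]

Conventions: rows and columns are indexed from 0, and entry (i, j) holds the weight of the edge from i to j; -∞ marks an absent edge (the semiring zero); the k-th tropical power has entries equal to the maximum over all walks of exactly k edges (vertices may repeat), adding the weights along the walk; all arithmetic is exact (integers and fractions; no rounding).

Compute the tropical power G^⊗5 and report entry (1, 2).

G^⊗2:
  [8, -14, -5, -5]
  [2, -10, 8, -1]
  [11, -6, 12, -1]
  [15, -10, 3, 12]
G^⊗3:
  [12, -10, 3, -1]
  [15, -10, 7, 12]
  [19, -6, 7, 16]
  [19, 2, 20, 7]
G^⊗4:
  [16, -6, 7, 7]
  [19, 2, 20, 11]
  [23, 6, 24, 11]
  [27, 2, 15, 24]
G^⊗5:
  [20, -2, 15, 11]
  [27, 2, 19, 24]
  [31, 6, 19, 28]
  [31, 14, 32, 19]
Key observation: the optimum is the walk 1->2->3->2->3->2, with weight (-5) + 4 + 8 + 4 + 8 = 19.
Optimal value attained by: walk 1->2->3->2->3->2.
Answer: (G^⊗5)[1][2] = 19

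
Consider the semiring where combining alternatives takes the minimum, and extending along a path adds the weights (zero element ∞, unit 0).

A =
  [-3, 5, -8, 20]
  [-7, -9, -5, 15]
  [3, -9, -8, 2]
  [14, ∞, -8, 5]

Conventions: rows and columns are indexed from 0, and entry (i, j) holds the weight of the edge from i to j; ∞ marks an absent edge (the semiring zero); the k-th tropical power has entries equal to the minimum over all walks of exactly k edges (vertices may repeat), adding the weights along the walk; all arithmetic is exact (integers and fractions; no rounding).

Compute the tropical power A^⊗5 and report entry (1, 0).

A^⊗2:
  [-6, -17, -16, -6]
  [-16, -18, -15, -3]
  [-16, -18, -16, -6]
  [-5, -17, -16, -6]
A^⊗3:
  [-24, -26, -24, -14]
  [-25, -27, -24, -13]
  [-25, -27, -24, -14]
  [-24, -26, -24, -14]
A^⊗4:
  [-33, -35, -32, -22]
  [-34, -36, -33, -22]
  [-34, -36, -33, -22]
  [-33, -35, -32, -22]
A^⊗5:
  [-42, -44, -41, -30]
  [-43, -45, -42, -31]
  [-43, -45, -42, -31]
  [-42, -44, -41, -30]
Key observation: the optimum is the walk 1->1->1->1->1->0, with weight (-9) + (-9) + (-9) + (-9) + (-7) = -43.
Optimal value attained by: walk 1->1->1->1->1->0.
Answer: (A^⊗5)[1][0] = -43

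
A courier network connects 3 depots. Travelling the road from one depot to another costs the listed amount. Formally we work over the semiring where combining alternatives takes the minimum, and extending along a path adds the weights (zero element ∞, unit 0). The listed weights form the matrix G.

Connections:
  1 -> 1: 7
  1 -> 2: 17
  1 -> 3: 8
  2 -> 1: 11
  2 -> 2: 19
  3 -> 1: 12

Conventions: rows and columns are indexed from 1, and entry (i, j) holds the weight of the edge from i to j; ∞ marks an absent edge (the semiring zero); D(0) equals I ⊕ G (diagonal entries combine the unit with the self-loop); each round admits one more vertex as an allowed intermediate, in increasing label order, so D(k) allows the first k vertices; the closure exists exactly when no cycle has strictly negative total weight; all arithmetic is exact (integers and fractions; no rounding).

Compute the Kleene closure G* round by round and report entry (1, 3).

D(0):
  [0, 17, 8]
  [11, 0, ∞]
  [12, ∞, 0]
D(1):
  [0, 17, 8]
  [11, 0, 19]
  [12, 29, 0]
D(2):
  [0, 17, 8]
  [11, 0, 19]
  [12, 29, 0]
D(3):
  [0, 17, 8]
  [11, 0, 19]
  [12, 29, 0]
Answer: G*[1][3] = 8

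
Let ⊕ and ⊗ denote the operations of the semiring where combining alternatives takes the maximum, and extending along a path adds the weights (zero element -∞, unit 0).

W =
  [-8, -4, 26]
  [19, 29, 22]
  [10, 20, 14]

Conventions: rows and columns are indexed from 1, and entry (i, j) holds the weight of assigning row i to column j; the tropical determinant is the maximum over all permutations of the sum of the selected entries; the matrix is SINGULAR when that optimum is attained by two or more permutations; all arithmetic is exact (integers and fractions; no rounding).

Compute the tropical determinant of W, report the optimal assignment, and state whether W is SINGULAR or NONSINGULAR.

σ = (1, 2, 3): (-8) + 29 + 14 = 35
σ = (1, 3, 2): (-8) + 22 + 20 = 34
σ = (2, 1, 3): (-4) + 19 + 14 = 29
σ = (2, 3, 1): (-4) + 22 + 10 = 28
σ = (3, 1, 2): 26 + 19 + 20 = 65
σ = (3, 2, 1): 26 + 29 + 10 = 65
Optimal value attained by: σ = (3, 1, 2).
Answer: det⊕(W) = 65; verdict: SINGULAR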